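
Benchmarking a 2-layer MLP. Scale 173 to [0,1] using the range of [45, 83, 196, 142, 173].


min=45, max=196
(173-45)/(196-45) = 128/151 = 0.8477

0.8477


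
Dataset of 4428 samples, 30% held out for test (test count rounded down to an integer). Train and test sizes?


Test = ⌊4428·30/100⌋ = 1328
Train = 4428 - 1328 = 3100

Train: 3100, Test: 1328


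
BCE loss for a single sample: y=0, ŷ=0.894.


BCE = -[y·ln(p) + (1-y)·ln(1-p)]
= -0 - 1·ln(1-0.894)
= -ln(0.106) = 2.2443

2.2443


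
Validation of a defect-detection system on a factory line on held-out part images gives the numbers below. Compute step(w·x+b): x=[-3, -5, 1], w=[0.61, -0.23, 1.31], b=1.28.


z = (-3)·(0.61) + (-5)·(-0.23) + (1)·(1.31) + 1.28
  = 1.91
step(z) = 1 (z≥0)

1


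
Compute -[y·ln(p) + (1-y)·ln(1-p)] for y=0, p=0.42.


BCE = -[y·ln(p) + (1-y)·ln(1-p)]
= -0 - 1·ln(1-0.42)
= -ln(0.58) = 0.5447

0.5447


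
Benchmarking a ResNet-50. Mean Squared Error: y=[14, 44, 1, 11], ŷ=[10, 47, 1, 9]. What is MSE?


Squared errors: (14-10)²=16, (44-47)²=9, (1-1)²=0, (11-9)²=4
Sum = 29
MSE = 29/4 = 29/4

29/4


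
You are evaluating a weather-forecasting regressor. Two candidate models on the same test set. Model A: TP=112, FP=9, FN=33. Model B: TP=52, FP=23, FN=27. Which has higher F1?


Model A: P=112/121=0.9256, R=112/145=0.7724, F1=2PR/(P+R)=2TP/(2TP+FP+FN)=224/266=0.8421
Model B: P=52/75=0.6933, R=52/79=0.6582, F1=2PR/(P+R)=2TP/(2TP+FP+FN)=104/154=0.6753
0.8421 > 0.6753 → Model A

Model A


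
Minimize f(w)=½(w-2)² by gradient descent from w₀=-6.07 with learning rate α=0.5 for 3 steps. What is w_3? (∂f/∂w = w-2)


step 1: grad = -6.07-2 = -8.07; w = -6.07 - 0.5·(-8.07) = -2.035
step 2: grad = -2.035-2 = -4.035; w = -2.035 - 0.5·(-4.035) = -0.0175
step 3: grad = -0.0175-2 = -2.0175; w = -0.0175 - 0.5·(-2.0175) = 0.99125

0.99125


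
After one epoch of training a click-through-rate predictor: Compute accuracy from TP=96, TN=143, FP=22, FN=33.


Accuracy = (TP+TN)/(TP+TN+FP+FN)
= (96+143)/(294)
= 239/294 = 81.29%

81.29%


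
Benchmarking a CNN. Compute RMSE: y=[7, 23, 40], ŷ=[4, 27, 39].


MSE = 26/3 = 8.6667
RMSE = √(26/3) = 2.9439

2.9439


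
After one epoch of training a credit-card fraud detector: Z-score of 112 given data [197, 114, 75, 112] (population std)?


μ = 124.5, σ = 44.6458
z = (112 - 124.5)/44.6458 = -0.28

-0.28


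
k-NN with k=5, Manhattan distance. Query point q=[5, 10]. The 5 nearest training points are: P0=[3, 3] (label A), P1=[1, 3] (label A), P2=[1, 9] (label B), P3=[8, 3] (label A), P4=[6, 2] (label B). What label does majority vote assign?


d(q,P0) = 9  (label A)
d(q,P1) = 11  (label A)
d(q,P2) = 5  (label B)
d(q,P3) = 10  (label A)
d(q,P4) = 9  (label B)
Votes: A=3, B=2
Majority → A

A


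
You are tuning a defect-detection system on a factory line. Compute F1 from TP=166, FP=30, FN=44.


Precision = 166/196 = 0.8469
Recall = 166/210 = 0.7905
F1 = 2·P·R/(P+R) = 2·TP/(2·TP+FP+FN) = 332/(332+30+44) = 332/406 = 0.8177

0.8177


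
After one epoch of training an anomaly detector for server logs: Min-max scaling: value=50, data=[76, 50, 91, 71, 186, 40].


min=40, max=186
(50-40)/(186-40) = 10/146 = 0.0685

0.0685


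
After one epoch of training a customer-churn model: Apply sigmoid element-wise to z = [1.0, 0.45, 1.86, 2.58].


σ(1.0) = 1/(1+e^-1.0) = 0.7311
σ(0.45) = 1/(1+e^-0.45) = 0.6106
σ(1.86) = 1/(1+e^-1.86) = 0.8653
σ(2.58) = 1/(1+e^-2.58) = 0.9296
result = [0.7311, 0.6106, 0.8653, 0.9296]

[0.7311, 0.6106, 0.8653, 0.9296]


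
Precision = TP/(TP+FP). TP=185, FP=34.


Precision = TP/(TP+FP)
= 185/(185+34)
= 185/219 = 84.47%

84.47%


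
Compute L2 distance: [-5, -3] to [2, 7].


d = √((-5-2)² + (-3-7)²)
  = √(49 + 100)
  = √149 = 12.2066

12.2066


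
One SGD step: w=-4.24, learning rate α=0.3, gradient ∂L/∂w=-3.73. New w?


w_new = w - α·∇
= -4.24 - 0.3·-3.73
= -4.24 + 1.119
= -3.121

-3.121


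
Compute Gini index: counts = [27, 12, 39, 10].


Probabilities: [27/88, 12/88, 39/88, 10/88] ≈ [0.3068, 0.1364, 0.4432, 0.1136]
Σpᵢ² = (729 + 144 + 1521 + 100)/88² = 2494/7744
Gini = 1 - Σpᵢ² = 1 - 2494/7744 = 0.6779

0.6779


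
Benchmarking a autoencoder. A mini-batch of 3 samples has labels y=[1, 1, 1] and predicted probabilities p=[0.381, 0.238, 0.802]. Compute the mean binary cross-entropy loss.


L[0] = -ln(0.381) = 0.965
L[1] = -ln(0.238) = 1.4355
L[2] = -ln(0.802) = 0.2206
mean = (0.965 + 1.4355 + 0.2206)/3 = 0.8737

0.8737


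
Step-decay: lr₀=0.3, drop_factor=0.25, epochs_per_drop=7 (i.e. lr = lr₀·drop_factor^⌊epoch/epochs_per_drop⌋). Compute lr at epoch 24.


n_drops = ⌊24/7⌋ = 3
lr = 0.3·0.25^3 = 0.3·0.015625 = 0.0046875

0.0046875


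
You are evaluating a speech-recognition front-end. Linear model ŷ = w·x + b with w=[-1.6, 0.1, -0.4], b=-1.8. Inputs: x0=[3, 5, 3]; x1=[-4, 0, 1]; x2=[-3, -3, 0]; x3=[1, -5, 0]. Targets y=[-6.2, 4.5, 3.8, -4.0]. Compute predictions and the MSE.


ŷ0 = (-1.6)·(3) + (0.1)·(5) + (-0.4)·(3) - 1.8 = -7.3
ŷ1 = (-1.6)·(-4) + (0.1)·(0) + (-0.4)·(1) - 1.8 = 4.2
ŷ2 = (-1.6)·(-3) + (0.1)·(-3) + (-0.4)·(0) - 1.8 = 2.7
ŷ3 = (-1.6)·(1) + (0.1)·(-5) + (-0.4)·(0) - 1.8 = -3.9
errors² = [1.21, 0.09, 1.21, 0.01]
MSE = 2.5200/4 = 0.63

0.63


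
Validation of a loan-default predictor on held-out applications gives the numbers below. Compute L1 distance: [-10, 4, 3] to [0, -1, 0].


d = |-10-0| + |4+ 1| + |3-0|
  = 10 + 5 + 3
  = 18

18


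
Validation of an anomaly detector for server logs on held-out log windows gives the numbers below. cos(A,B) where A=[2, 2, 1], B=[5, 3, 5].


A·B = 2·5 + 2·3 + 1·5 = 21
‖A‖ = √9 = 3, ‖B‖ = √59 = 7.6811
cos = 21/(√9·√59) = 21/√531 = 0.9113

0.9113


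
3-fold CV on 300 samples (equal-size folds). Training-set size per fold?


Fold size = 300/3 = 100
Training per fold = 300 - 100 = 200

200


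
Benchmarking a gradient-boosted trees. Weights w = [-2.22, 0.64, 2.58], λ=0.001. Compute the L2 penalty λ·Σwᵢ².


‖w‖₂² = (-2.22)² + (0.64)² + (2.58)²
     = 4.9284 + 0.4096 + 6.6564
     = 11.9944
λ·‖w‖₂² = 0.001·11.9944 = 0.011994

0.011994


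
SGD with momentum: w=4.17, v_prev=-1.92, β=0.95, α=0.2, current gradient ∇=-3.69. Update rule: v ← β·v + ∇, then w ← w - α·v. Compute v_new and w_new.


v_new = 0.95·-1.92 - 3.69 = -1.824 - 3.69 = -5.514
w_new = 4.17 - 0.2·-5.514 = 4.17 + 1.1028 = 5.2728

v_new=-5.514, w_new=5.2728


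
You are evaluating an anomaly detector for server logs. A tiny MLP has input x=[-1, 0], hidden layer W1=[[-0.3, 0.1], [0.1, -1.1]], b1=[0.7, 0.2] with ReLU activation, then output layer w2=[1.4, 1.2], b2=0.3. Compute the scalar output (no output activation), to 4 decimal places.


z1[0] = (-0.3)·(-1) + (0.1)·(0) + 0.7 = 1.0
z1[1] = (0.1)·(-1) + (-1.1)·(0) + 0.2 = 0.1
h = ReLU(z1) = [1.0, 0.1]
output = (1.4)·(1.0) + (1.2)·(0.1) + 0.3 = 1.82

1.82


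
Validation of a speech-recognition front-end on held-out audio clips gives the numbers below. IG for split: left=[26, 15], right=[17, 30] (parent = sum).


Parent = [43, 45], H_parent = 0.9996
H_left = 0.9474 (n=41), H_right = 0.9441 (n=47)
H_children = (41/88)·0.9474 + (47/88)·0.9441 = 0.9456
IG = 0.9996 - 0.9456 = 0.054

0.054


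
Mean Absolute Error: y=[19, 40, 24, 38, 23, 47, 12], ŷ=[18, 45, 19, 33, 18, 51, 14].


Absolute errors: |19-18|=1, |40-45|=5, |24-19|=5, |38-33|=5, |23-18|=5, |47-51|=4, |12-14|=2
Sum = 27
MAE = 27/7 = 27/7

27/7


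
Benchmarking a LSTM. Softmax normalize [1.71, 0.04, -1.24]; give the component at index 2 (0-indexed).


Exponentials: e^1.71=5.529, e^0.04=1.0408, e^-1.24=0.2894
Sum = 6.8592
Softmax = [0.8061, 0.1517, 0.0422]
p[2] = 0.2894/6.8592 = 0.0422

0.0422


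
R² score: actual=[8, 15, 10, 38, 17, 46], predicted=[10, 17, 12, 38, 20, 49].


ȳ = 22.3333
SS_res = Σ(y-ŷ)² = 30
SS_tot = Σ(y-ȳ)² = 1245.33
R² = 1 - SS_res/SS_tot = 1 - 0.0241 = 0.9759

0.9759


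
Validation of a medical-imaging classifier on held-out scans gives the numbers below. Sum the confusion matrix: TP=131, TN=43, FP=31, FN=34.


Total = TP + TN + FP + FN
= 131 + 43 + 31 + 34
= 239
(Predicted positive: 162, predicted negative: 77)

239


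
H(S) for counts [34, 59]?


Probabilities: [34/93, 59/93] ≈ [0.3656, 0.6344]
H = -((34/93)·log₂(34/93) + (59/93)·log₂(59/93))
  = 0.9472 bits

0.9472 bits


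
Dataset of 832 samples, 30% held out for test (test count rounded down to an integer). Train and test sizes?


Test = ⌊832·30/100⌋ = 249
Train = 832 - 249 = 583

Train: 583, Test: 249


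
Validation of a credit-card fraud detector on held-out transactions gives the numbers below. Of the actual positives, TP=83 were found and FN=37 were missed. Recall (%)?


Recall = TP/(TP+FN)
= 83/(83+37)
= 83/120 = 69.17%

69.17%


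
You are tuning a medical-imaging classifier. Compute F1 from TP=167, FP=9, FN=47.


Precision = 167/176 = 0.9489
Recall = 167/214 = 0.7804
F1 = 2·P·R/(P+R) = 2·TP/(2·TP+FP+FN) = 334/(334+9+47) = 334/390 = 0.8564

0.8564


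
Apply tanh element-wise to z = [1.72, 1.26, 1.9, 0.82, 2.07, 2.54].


tanh(1.72) = 0.9379
tanh(1.26) = 0.8511
tanh(1.9) = 0.9562
tanh(0.82) = 0.6751
tanh(2.07) = 0.9687
tanh(2.54) = 0.9876
result = [0.9379, 0.8511, 0.9562, 0.6751, 0.9687, 0.9876]

[0.9379, 0.8511, 0.9562, 0.6751, 0.9687, 0.9876]


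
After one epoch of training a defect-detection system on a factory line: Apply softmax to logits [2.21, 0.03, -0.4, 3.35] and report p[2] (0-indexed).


Exponentials: e^2.21=9.1157, e^0.03=1.0305, e^-0.4=0.6703, e^3.35=28.5027
Sum = 39.3192
Softmax = [0.2318, 0.0262, 0.017, 0.7249]
p[2] = 0.6703/39.3192 = 0.017

0.017


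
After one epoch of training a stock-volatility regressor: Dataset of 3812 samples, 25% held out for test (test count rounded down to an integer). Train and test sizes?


Test = ⌊3812·25/100⌋ = 953
Train = 3812 - 953 = 2859

Train: 2859, Test: 953


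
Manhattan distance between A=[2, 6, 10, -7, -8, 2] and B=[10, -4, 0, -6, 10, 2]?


d = |2-10| + |6+ 4| + |10-0| + |-7+ 6| + |-8-10| + |2-2|
  = 8 + 10 + 10 + 1 + 18 + 0
  = 47

47


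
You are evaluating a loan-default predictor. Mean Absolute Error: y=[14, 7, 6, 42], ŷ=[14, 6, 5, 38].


Absolute errors: |14-14|=0, |7-6|=1, |6-5|=1, |42-38|=4
Sum = 6
MAE = 6/4 = 3/2

3/2


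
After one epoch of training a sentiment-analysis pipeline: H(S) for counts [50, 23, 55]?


Probabilities: [50/128, 23/128, 55/128] ≈ [0.3906, 0.1797, 0.4297]
H = -((50/128)·log₂(50/128) + (23/128)·log₂(23/128) + (55/128)·log₂(55/128))
  = 1.4984 bits

1.4984 bits


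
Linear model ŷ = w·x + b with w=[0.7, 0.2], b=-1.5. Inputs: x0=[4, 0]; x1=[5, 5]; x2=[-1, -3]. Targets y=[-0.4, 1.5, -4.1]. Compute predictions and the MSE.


ŷ0 = (0.7)·(4) + (0.2)·(0) - 1.5 = 1.3
ŷ1 = (0.7)·(5) + (0.2)·(5) - 1.5 = 3.0
ŷ2 = (0.7)·(-1) + (0.2)·(-3) - 1.5 = -2.8
errors² = [2.89, 2.25, 1.69]
MSE = 6.8300/3 = 2.2767

2.2767


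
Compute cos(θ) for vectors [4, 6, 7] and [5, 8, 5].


A·B = 4·5 + 6·8 + 7·5 = 103
‖A‖ = √101 = 10.0499, ‖B‖ = √114 = 10.6771
cos = 103/(√101·√114) = 103/√11514 = 0.9599

0.9599


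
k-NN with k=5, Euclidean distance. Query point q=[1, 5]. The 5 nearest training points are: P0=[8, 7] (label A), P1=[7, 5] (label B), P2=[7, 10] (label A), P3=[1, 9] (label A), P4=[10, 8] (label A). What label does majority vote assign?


d(q,P0) = 7.2801  (label A)
d(q,P1) = 6.0  (label B)
d(q,P2) = 7.8102  (label A)
d(q,P3) = 4.0  (label A)
d(q,P4) = 9.4868  (label A)
Votes: A=4, B=1
Majority → A

A


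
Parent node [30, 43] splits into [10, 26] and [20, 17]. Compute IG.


Parent = [30, 43], H_parent = 0.977
H_left = 0.8524 (n=36), H_right = 0.9953 (n=37)
H_children = (36/73)·0.8524 + (37/73)·0.9953 = 0.9248
IG = 0.977 - 0.9248 = 0.0522

0.0522


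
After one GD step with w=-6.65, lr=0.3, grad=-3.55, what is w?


w_new = w - α·∇
= -6.65 - 0.3·-3.55
= -6.65 + 1.065
= -5.585

-5.585


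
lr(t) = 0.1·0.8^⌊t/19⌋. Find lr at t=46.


n_drops = ⌊46/19⌋ = 2
lr = 0.1·0.8^2 = 0.1·0.64 = 0.064

0.064


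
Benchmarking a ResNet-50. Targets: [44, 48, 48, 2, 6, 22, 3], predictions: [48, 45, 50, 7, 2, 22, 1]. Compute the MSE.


Squared errors: (44-48)²=16, (48-45)²=9, (48-50)²=4, (2-7)²=25, (6-2)²=16, (22-22)²=0, (3-1)²=4
Sum = 74
MSE = 74/7 = 74/7

74/7


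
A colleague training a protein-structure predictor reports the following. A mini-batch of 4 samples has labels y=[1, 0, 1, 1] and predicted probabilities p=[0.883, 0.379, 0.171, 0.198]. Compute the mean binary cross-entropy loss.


L[0] = -ln(0.883) = 0.1244
L[1] = -ln(1-0.379) = -ln(0.621) = 0.4764
L[2] = -ln(0.171) = 1.7661
L[3] = -ln(0.198) = 1.6195
mean = (0.1244 + 0.4764 + 1.7661 + 1.6195)/4 = 0.9966

0.9966


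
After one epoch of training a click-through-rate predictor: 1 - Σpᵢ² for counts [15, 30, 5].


Probabilities: [15/50, 30/50, 5/50] ≈ [0.3, 0.6, 0.1]
Σpᵢ² = (225 + 900 + 25)/50² = 1150/2500
Gini = 1 - Σpᵢ² = 1 - 1150/2500 = 0.54

0.54


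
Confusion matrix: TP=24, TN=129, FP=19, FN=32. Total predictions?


Total = TP + TN + FP + FN
= 24 + 129 + 19 + 32
= 204
(Predicted positive: 43, predicted negative: 161)

204


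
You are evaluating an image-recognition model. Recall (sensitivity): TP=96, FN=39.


Recall = TP/(TP+FN)
= 96/(96+39)
= 96/135 = 71.11%

71.11%


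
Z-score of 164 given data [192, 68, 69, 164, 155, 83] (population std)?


μ = 121.8333, σ = 49.9981
z = (164 - 121.8333)/49.9981 = 0.8434

0.8434


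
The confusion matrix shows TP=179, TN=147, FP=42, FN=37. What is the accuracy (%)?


Accuracy = (TP+TN)/(TP+TN+FP+FN)
= (179+147)/(405)
= 326/405 = 80.49%

80.49%


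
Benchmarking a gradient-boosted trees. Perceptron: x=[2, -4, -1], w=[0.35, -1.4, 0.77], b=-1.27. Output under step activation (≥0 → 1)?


z = (2)·(0.35) + (-4)·(-1.4) + (-1)·(0.77) - 1.27
  = 4.26
step(z) = 1 (z≥0)

1


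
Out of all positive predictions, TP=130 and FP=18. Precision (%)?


Precision = TP/(TP+FP)
= 130/(130+18)
= 130/148 = 87.84%

87.84%


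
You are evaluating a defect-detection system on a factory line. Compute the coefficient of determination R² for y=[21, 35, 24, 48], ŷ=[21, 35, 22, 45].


ȳ = 32
SS_res = Σ(y-ŷ)² = 13
SS_tot = Σ(y-ȳ)² = 450
R² = 1 - SS_res/SS_tot = 1 - 0.0289 = 0.9711

0.9711


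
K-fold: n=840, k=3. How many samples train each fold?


Fold size = 840/3 = 280
Training per fold = 840 - 280 = 560

560


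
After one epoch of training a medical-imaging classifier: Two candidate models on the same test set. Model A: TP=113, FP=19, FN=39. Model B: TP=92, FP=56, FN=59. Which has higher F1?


Model A: P=113/132=0.8561, R=113/152=0.7434, F1=2PR/(P+R)=2TP/(2TP+FP+FN)=226/284=0.7958
Model B: P=92/148=0.6216, R=92/151=0.6093, F1=2PR/(P+R)=2TP/(2TP+FP+FN)=184/299=0.6154
0.7958 > 0.6154 → Model A

Model A


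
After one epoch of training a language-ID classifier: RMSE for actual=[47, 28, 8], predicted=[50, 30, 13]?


MSE = 38/3 = 12.6667
RMSE = √(38/3) = 3.559

3.559


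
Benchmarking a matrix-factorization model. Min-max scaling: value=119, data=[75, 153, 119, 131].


min=75, max=153
(119-75)/(153-75) = 44/78 = 0.5641

0.5641


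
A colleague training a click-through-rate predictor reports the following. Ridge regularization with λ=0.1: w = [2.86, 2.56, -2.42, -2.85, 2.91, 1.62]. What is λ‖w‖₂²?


‖w‖₂² = (2.86)² + (2.56)² + (-2.42)² + (-2.85)² + (2.91)² + (1.62)²
     = 8.1796 + 6.5536 + 5.8564 + 8.1225 + 8.4681 + 2.6244
     = 39.8046
λ·‖w‖₂² = 0.1·39.8046 = 3.98046

3.98046


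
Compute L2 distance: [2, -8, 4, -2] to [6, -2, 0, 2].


d = √((2-6)² + (-8+ 2)² + (4-0)² + (-2-2)²)
  = √(16 + 36 + 16 + 16)
  = √84 = 9.1652

9.1652


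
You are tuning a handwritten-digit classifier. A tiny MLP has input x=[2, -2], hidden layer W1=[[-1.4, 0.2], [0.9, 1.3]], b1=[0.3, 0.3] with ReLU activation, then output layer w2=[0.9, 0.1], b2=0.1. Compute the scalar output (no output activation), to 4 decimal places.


z1[0] = (-1.4)·(2) + (0.2)·(-2) + 0.3 = -2.9
z1[1] = (0.9)·(2) + (1.3)·(-2) + 0.3 = -0.5
h = ReLU(z1) = [0.0, 0.0]
output = (0.9)·(0.0) + (0.1)·(0.0) + 0.1 = 0.1

0.1


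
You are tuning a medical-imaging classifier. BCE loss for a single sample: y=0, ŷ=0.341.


BCE = -[y·ln(p) + (1-y)·ln(1-p)]
= -0 - 1·ln(1-0.341)
= -ln(0.659) = 0.417

0.417


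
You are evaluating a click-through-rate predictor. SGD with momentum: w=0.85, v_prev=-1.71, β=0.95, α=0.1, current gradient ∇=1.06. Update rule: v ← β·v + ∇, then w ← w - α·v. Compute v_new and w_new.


v_new = 0.95·-1.71 + 1.06 = -1.6245 + 1.06 = -0.5645
w_new = 0.85 - 0.1·-0.5645 = 0.85 + 0.05645 = 0.90645

v_new=-0.5645, w_new=0.90645


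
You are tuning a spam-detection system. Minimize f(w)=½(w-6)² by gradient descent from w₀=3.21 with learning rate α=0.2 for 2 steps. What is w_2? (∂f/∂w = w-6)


step 1: grad = 3.21-6 = -2.79; w = 3.21 - 0.2·(-2.79) = 3.768
step 2: grad = 3.768-6 = -2.232; w = 3.768 - 0.2·(-2.232) = 4.2144

4.2144


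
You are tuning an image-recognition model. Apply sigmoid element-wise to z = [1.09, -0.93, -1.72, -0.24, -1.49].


σ(1.09) = 1/(1+e^-1.09) = 0.7484
σ(-0.93) = 1/(1+e^0.93) = 0.2829
σ(-1.72) = 1/(1+e^1.72) = 0.1519
σ(-0.24) = 1/(1+e^0.24) = 0.4403
σ(-1.49) = 1/(1+e^1.49) = 0.1839
result = [0.7484, 0.2829, 0.1519, 0.4403, 0.1839]

[0.7484, 0.2829, 0.1519, 0.4403, 0.1839]


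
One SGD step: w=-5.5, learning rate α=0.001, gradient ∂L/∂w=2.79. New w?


w_new = w - α·∇
= -5.5 - 0.001·2.79
= -5.5 - 0.00279
= -5.50279

-5.50279


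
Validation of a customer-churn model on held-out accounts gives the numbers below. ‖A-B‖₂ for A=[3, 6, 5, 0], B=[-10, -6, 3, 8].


d = √((3+ 10)² + (6+ 6)² + (5-3)² + (0-8)²)
  = √(169 + 144 + 4 + 64)
  = √381 = 19.5192

19.5192


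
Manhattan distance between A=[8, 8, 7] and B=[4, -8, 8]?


d = |8-4| + |8+ 8| + |7-8|
  = 4 + 16 + 1
  = 21

21


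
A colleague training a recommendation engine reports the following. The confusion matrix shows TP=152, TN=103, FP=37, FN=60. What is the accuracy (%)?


Accuracy = (TP+TN)/(TP+TN+FP+FN)
= (152+103)/(352)
= 255/352 = 72.44%

72.44%


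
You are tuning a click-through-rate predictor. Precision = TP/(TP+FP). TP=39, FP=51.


Precision = TP/(TP+FP)
= 39/(39+51)
= 39/90 = 43.33%

43.33%


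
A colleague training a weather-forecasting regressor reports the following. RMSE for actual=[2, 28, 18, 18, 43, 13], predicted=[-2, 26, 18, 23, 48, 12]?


MSE = 71/6 = 11.8333
RMSE = √(71/6) = 3.44

3.44


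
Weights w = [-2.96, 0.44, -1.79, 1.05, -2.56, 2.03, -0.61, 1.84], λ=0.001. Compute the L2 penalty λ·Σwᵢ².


‖w‖₂² = (-2.96)² + (0.44)² + (-1.79)² + (1.05)² + (-2.56)² + (2.03)² + (-0.61)² + (1.84)²
     = 8.7616 + 0.1936 + 3.2041 + 1.1025 + 6.5536 + 4.1209 + 0.3721 + 3.3856
     = 27.694
λ·‖w‖₂² = 0.001·27.694 = 0.027694

0.027694


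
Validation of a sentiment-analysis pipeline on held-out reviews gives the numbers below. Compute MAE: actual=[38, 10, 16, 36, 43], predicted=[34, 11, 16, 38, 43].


Absolute errors: |38-34|=4, |10-11|=1, |16-16|=0, |36-38|=2, |43-43|=0
Sum = 7
MAE = 7/5 = 7/5

7/5


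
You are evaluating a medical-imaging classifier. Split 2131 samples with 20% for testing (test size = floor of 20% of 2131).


Test = ⌊2131·20/100⌋ = 426
Train = 2131 - 426 = 1705

Train: 1705, Test: 426


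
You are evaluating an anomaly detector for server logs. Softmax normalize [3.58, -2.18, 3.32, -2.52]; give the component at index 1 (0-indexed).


Exponentials: e^3.58=35.8735, e^-2.18=0.113, e^3.32=27.6604, e^-2.52=0.0805
Sum = 63.7274
Softmax = [0.5629, 0.0018, 0.434, 0.0013]
p[1] = 0.113/63.7274 = 0.0018

0.0018


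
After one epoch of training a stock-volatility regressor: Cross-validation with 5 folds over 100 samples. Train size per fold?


Fold size = 100/5 = 20
Training per fold = 100 - 20 = 80

80


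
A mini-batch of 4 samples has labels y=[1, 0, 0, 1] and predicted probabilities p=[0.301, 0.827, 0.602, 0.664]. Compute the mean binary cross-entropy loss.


L[0] = -ln(0.301) = 1.2006
L[1] = -ln(1-0.827) = -ln(0.173) = 1.7545
L[2] = -ln(1-0.602) = -ln(0.398) = 0.9213
L[3] = -ln(0.664) = 0.4095
mean = (1.2006 + 1.7545 + 0.9213 + 0.4095)/4 = 1.0715

1.0715


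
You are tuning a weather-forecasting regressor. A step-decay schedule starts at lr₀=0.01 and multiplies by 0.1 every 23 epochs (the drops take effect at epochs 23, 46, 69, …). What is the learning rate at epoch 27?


n_drops = ⌊27/23⌋ = 1
lr = 0.01·0.1^1 = 0.01·0.1 = 0.001

0.001


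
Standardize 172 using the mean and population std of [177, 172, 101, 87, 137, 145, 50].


μ = 124.1429, σ = 43.2548
z = (172 - 124.1429)/43.2548 = 1.1064

1.1064


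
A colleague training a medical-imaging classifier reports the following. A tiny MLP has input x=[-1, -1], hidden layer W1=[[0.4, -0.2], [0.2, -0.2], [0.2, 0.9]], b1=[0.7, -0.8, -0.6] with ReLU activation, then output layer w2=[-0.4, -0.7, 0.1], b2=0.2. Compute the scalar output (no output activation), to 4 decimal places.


z1[0] = (0.4)·(-1) + (-0.2)·(-1) + 0.7 = 0.5
z1[1] = (0.2)·(-1) + (-0.2)·(-1) - 0.8 = -0.8
z1[2] = (0.2)·(-1) + (0.9)·(-1) - 0.6 = -1.7
h = ReLU(z1) = [0.5, 0.0, 0.0]
output = (-0.4)·(0.5) + (-0.7)·(0.0) + (0.1)·(0.0) + 0.2 = 0.0

0.0


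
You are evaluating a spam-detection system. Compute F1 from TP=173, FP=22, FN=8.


Precision = 173/195 = 0.8872
Recall = 173/181 = 0.9558
F1 = 2·P·R/(P+R) = 2·TP/(2·TP+FP+FN) = 346/(346+22+8) = 346/376 = 0.9202

0.9202


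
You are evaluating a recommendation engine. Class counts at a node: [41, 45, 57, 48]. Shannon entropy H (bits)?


Probabilities: [41/191, 45/191, 57/191, 48/191] ≈ [0.2147, 0.2356, 0.2984, 0.2513]
H = -((41/191)·log₂(41/191) + (45/191)·log₂(45/191) + (57/191)·log₂(57/191) + (48/191)·log₂(48/191))
  = 1.9892 bits

1.9892 bits


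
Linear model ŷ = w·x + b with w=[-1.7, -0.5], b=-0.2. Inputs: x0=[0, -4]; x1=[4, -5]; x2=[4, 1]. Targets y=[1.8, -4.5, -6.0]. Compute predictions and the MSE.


ŷ0 = (-1.7)·(0) + (-0.5)·(-4) - 0.2 = 1.8
ŷ1 = (-1.7)·(4) + (-0.5)·(-5) - 0.2 = -4.5
ŷ2 = (-1.7)·(4) + (-0.5)·(1) - 0.2 = -7.5
errors² = [0.0, 0.0, 2.25]
MSE = 2.2500/3 = 0.75

0.75


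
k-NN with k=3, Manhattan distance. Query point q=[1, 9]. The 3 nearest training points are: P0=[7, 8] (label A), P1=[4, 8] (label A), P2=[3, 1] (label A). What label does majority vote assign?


d(q,P0) = 7  (label A)
d(q,P1) = 4  (label A)
d(q,P2) = 10  (label A)
Votes: A=3, B=0
Majority → A

A


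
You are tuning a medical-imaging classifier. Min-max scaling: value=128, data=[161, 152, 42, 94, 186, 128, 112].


min=42, max=186
(128-42)/(186-42) = 86/144 = 0.5972

0.5972


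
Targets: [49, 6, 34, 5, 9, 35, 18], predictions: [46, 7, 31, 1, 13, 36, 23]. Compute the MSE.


Squared errors: (49-46)²=9, (6-7)²=1, (34-31)²=9, (5-1)²=16, (9-13)²=16, (35-36)²=1, (18-23)²=25
Sum = 77
MSE = 77/7 = 11

11


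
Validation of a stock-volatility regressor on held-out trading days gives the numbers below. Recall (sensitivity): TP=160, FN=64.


Recall = TP/(TP+FN)
= 160/(160+64)
= 160/224 = 71.43%

71.43%


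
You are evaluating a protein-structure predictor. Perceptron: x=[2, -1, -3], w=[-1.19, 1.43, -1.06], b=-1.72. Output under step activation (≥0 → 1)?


z = (2)·(-1.19) + (-1)·(1.43) + (-3)·(-1.06) - 1.72
  = -2.35
step(z) = 0 (z<0)

0


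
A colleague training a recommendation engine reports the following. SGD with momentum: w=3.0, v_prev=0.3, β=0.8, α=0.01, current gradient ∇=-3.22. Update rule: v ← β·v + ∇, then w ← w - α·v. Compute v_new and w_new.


v_new = 0.8·0.3 - 3.22 = 0.24 - 3.22 = -2.98
w_new = 3.0 - 0.01·-2.98 = 3.0 + 0.0298 = 3.0298

v_new=-2.98, w_new=3.0298


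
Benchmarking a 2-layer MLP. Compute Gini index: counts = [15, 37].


Probabilities: [15/52, 37/52] ≈ [0.2885, 0.7115]
Σpᵢ² = (225 + 1369)/52² = 1594/2704
Gini = 1 - Σpᵢ² = 1 - 1594/2704 = 0.4105

0.4105


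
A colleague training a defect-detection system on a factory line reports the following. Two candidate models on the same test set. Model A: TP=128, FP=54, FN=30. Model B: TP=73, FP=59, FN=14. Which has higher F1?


Model A: P=128/182=0.7033, R=128/158=0.8101, F1=2PR/(P+R)=2TP/(2TP+FP+FN)=256/340=0.7529
Model B: P=73/132=0.553, R=73/87=0.8391, F1=2PR/(P+R)=2TP/(2TP+FP+FN)=146/219=0.6667
0.7529 > 0.6667 → Model A

Model A


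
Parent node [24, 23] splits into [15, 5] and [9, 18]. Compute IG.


Parent = [24, 23], H_parent = 0.9997
H_left = 0.8113 (n=20), H_right = 0.9183 (n=27)
H_children = (20/47)·0.8113 + (27/47)·0.9183 = 0.8728
IG = 0.9997 - 0.8728 = 0.1269

0.1269


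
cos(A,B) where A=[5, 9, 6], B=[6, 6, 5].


A·B = 5·6 + 9·6 + 6·5 = 114
‖A‖ = √142 = 11.9164, ‖B‖ = √97 = 9.8489
cos = 114/(√142·√97) = 114/√13774 = 0.9713

0.9713


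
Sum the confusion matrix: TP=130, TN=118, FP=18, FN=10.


Total = TP + TN + FP + FN
= 130 + 118 + 18 + 10
= 276
(Predicted positive: 148, predicted negative: 128)

276


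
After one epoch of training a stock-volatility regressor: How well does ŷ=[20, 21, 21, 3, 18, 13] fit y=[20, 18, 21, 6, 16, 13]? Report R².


ȳ = 15.6667
SS_res = Σ(y-ŷ)² = 22
SS_tot = Σ(y-ȳ)² = 153.33
R² = 1 - SS_res/SS_tot = 1 - 0.1435 = 0.8565

0.8565


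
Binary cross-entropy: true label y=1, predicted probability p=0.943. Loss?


BCE = -[y·ln(p) + (1-y)·ln(1-p)]
= -1·ln(0.943) - 0
= -ln(0.943) = 0.0587

0.0587


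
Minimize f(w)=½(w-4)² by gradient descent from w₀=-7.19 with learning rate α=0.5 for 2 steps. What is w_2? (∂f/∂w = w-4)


step 1: grad = -7.19-4 = -11.19; w = -7.19 - 0.5·(-11.19) = -1.595
step 2: grad = -1.595-4 = -5.595; w = -1.595 - 0.5·(-5.595) = 1.2025

1.2025


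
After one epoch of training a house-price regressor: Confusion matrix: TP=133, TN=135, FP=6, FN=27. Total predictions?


Total = TP + TN + FP + FN
= 133 + 135 + 6 + 27
= 301
(Predicted positive: 139, predicted negative: 162)

301


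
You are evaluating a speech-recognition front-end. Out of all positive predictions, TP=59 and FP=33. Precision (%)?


Precision = TP/(TP+FP)
= 59/(59+33)
= 59/92 = 64.13%

64.13%


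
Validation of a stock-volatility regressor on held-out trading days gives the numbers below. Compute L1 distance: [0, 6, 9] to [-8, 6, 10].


d = |0+ 8| + |6-6| + |9-10|
  = 8 + 0 + 1
  = 9

9


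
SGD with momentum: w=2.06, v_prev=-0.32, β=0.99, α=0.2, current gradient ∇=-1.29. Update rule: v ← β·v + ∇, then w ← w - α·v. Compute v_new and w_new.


v_new = 0.99·-0.32 - 1.29 = -0.3168 - 1.29 = -1.6068
w_new = 2.06 - 0.2·-1.6068 = 2.06 + 0.32136 = 2.38136

v_new=-1.6068, w_new=2.38136


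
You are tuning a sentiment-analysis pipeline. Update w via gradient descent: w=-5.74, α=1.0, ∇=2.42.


w_new = w - α·∇
= -5.74 - 1.0·2.42
= -5.74 - 2.42
= -8.16

-8.16


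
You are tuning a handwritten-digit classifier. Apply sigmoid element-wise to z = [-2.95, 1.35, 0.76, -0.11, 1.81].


σ(-2.95) = 1/(1+e^2.95) = 0.0497
σ(1.35) = 1/(1+e^-1.35) = 0.7941
σ(0.76) = 1/(1+e^-0.76) = 0.6814
σ(-0.11) = 1/(1+e^0.11) = 0.4725
σ(1.81) = 1/(1+e^-1.81) = 0.8594
result = [0.0497, 0.7941, 0.6814, 0.4725, 0.8594]

[0.0497, 0.7941, 0.6814, 0.4725, 0.8594]


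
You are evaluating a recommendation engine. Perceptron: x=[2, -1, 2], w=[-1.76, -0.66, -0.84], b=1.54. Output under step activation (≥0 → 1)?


z = (2)·(-1.76) + (-1)·(-0.66) + (2)·(-0.84) + 1.54
  = -3.0
step(z) = 0 (z<0)

0


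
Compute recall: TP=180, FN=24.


Recall = TP/(TP+FN)
= 180/(180+24)
= 180/204 = 88.24%

88.24%


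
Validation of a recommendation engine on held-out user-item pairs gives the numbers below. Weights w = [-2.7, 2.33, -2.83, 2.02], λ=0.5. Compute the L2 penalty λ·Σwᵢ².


‖w‖₂² = (-2.7)² + (2.33)² + (-2.83)² + (2.02)²
     = 7.29 + 5.4289 + 8.0089 + 4.0804
     = 24.8082
λ·‖w‖₂² = 0.5·24.8082 = 12.4041

12.4041


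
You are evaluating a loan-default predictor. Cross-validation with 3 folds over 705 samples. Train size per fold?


Fold size = 705/3 = 235
Training per fold = 705 - 235 = 470

470


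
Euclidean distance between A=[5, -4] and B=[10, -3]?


d = √((5-10)² + (-4+ 3)²)
  = √(25 + 1)
  = √26 = 5.099

5.099


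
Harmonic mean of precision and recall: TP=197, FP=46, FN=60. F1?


Precision = 197/243 = 0.8107
Recall = 197/257 = 0.7665
F1 = 2·P·R/(P+R) = 2·TP/(2·TP+FP+FN) = 394/(394+46+60) = 394/500 = 0.788

0.788


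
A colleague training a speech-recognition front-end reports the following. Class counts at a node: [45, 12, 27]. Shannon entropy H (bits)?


Probabilities: [45/84, 12/84, 27/84] ≈ [0.5357, 0.1429, 0.3214]
H = -((45/84)·log₂(45/84) + (12/84)·log₂(12/84) + (27/84)·log₂(27/84))
  = 1.4098 bits

1.4098 bits


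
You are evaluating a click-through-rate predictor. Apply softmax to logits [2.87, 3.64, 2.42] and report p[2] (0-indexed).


Exponentials: e^2.87=17.637, e^3.64=38.0918, e^2.42=11.2459
Sum = 66.9747
Softmax = [0.2633, 0.5687, 0.1679]
p[2] = 11.2459/66.9747 = 0.1679

0.1679


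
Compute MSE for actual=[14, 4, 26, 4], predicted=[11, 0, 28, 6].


Squared errors: (14-11)²=9, (4-0)²=16, (26-28)²=4, (4-6)²=4
Sum = 33
MSE = 33/4 = 33/4

33/4


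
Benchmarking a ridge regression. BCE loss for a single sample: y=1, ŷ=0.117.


BCE = -[y·ln(p) + (1-y)·ln(1-p)]
= -1·ln(0.117) - 0
= -ln(0.117) = 2.1456

2.1456


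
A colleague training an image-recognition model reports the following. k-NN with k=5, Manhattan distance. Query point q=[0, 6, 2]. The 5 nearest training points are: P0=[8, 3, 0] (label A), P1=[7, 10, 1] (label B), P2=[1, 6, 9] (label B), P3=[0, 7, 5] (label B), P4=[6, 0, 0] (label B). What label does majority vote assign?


d(q,P0) = 13  (label A)
d(q,P1) = 12  (label B)
d(q,P2) = 8  (label B)
d(q,P3) = 4  (label B)
d(q,P4) = 14  (label B)
Votes: A=1, B=4
Majority → B

B


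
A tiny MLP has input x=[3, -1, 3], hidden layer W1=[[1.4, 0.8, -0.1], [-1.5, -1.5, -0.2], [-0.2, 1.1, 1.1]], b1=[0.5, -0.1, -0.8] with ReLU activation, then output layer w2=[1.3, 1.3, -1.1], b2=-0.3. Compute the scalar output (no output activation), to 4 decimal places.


z1[0] = (1.4)·(3) + (0.8)·(-1) + (-0.1)·(3) + 0.5 = 3.6
z1[1] = (-1.5)·(3) + (-1.5)·(-1) + (-0.2)·(3) - 0.1 = -3.7
z1[2] = (-0.2)·(3) + (1.1)·(-1) + (1.1)·(3) - 0.8 = 0.8
h = ReLU(z1) = [3.6, 0.0, 0.8]
output = (1.3)·(3.6) + (1.3)·(0.0) + (-1.1)·(0.8) - 0.3 = 3.5

3.5


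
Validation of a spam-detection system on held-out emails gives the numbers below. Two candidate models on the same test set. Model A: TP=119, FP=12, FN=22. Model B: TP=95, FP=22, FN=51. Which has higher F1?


Model A: P=119/131=0.9084, R=119/141=0.844, F1=2PR/(P+R)=2TP/(2TP+FP+FN)=238/272=0.875
Model B: P=95/117=0.812, R=95/146=0.6507, F1=2PR/(P+R)=2TP/(2TP+FP+FN)=190/263=0.7224
0.875 > 0.7224 → Model A

Model A


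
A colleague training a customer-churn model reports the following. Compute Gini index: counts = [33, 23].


Probabilities: [33/56, 23/56] ≈ [0.5893, 0.4107]
Σpᵢ² = (1089 + 529)/56² = 1618/3136
Gini = 1 - Σpᵢ² = 1 - 1618/3136 = 0.4841

0.4841


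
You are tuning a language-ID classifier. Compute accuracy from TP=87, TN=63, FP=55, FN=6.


Accuracy = (TP+TN)/(TP+TN+FP+FN)
= (87+63)/(211)
= 150/211 = 71.09%

71.09%


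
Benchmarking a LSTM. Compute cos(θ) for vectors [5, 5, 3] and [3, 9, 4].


A·B = 5·3 + 5·9 + 3·4 = 72
‖A‖ = √59 = 7.6811, ‖B‖ = √106 = 10.2956
cos = 72/(√59·√106) = 72/√6254 = 0.9104

0.9104


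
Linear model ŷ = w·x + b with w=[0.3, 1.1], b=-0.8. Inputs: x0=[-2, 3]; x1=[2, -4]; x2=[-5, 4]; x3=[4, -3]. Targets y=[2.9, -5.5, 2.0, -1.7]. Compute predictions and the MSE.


ŷ0 = (0.3)·(-2) + (1.1)·(3) - 0.8 = 1.9
ŷ1 = (0.3)·(2) + (1.1)·(-4) - 0.8 = -4.6
ŷ2 = (0.3)·(-5) + (1.1)·(4) - 0.8 = 2.1
ŷ3 = (0.3)·(4) + (1.1)·(-3) - 0.8 = -2.9
errors² = [1.0, 0.81, 0.01, 1.44]
MSE = 3.2600/4 = 0.815

0.815


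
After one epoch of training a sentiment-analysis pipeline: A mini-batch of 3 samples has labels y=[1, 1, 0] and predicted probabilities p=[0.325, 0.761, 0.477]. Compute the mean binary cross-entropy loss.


L[0] = -ln(0.325) = 1.1239
L[1] = -ln(0.761) = 0.2731
L[2] = -ln(1-0.477) = -ln(0.523) = 0.6482
mean = (1.1239 + 0.2731 + 0.6482)/3 = 0.6817

0.6817


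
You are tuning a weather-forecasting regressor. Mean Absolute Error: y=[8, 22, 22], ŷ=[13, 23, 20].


Absolute errors: |8-13|=5, |22-23|=1, |22-20|=2
Sum = 8
MAE = 8/3 = 8/3

8/3


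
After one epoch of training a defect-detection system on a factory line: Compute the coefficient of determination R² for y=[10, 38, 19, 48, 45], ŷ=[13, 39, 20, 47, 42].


ȳ = 32
SS_res = Σ(y-ŷ)² = 21
SS_tot = Σ(y-ȳ)² = 1114
R² = 1 - SS_res/SS_tot = 1 - 0.0189 = 0.9811

0.9811


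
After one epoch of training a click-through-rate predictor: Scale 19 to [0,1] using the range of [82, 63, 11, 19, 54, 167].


min=11, max=167
(19-11)/(167-11) = 8/156 = 0.0513

0.0513


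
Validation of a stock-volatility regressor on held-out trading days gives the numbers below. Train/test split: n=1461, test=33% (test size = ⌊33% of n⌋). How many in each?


Test = ⌊1461·33/100⌋ = 482
Train = 1461 - 482 = 979

Train: 979, Test: 482


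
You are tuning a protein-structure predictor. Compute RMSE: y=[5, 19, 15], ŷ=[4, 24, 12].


MSE = 35/3 = 11.6667
RMSE = √(35/3) = 3.4157

3.4157


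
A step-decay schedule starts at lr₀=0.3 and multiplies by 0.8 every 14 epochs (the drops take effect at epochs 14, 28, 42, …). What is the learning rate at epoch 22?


n_drops = ⌊22/14⌋ = 1
lr = 0.3·0.8^1 = 0.3·0.8 = 0.24

0.24


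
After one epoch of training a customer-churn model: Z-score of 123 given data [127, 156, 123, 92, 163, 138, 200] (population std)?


μ = 142.7143, σ = 31.8466
z = (123 - 142.7143)/31.8466 = -0.619

-0.619


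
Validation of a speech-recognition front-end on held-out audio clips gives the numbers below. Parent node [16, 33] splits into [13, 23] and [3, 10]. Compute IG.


Parent = [16, 33], H_parent = 0.9113
H_left = 0.9436 (n=36), H_right = 0.7793 (n=13)
H_children = (36/49)·0.9436 + (13/49)·0.7793 = 0.9
IG = 0.9113 - 0.9 = 0.0113

0.0113


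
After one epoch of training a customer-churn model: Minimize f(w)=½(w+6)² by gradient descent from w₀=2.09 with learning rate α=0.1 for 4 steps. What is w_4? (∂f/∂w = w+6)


step 1: grad = 2.09+6 = 8.09; w = 2.09 - 0.1·(8.09) = 1.281
step 2: grad = 1.281+6 = 7.281; w = 1.281 - 0.1·(7.281) = 0.5529
step 3: grad = 0.5529+6 = 6.5529; w = 0.5529 - 0.1·(6.5529) = -0.10239
step 4: grad = -0.10239+6 = 5.89761; w = -0.10239 - 0.1·(5.89761) = -0.692151

-0.692151


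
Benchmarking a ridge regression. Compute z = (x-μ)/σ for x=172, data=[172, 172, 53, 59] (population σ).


μ = 114, σ = 58.0388
z = (172 - 114)/58.0388 = 0.9993

0.9993


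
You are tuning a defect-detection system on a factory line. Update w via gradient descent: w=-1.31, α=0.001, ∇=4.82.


w_new = w - α·∇
= -1.31 - 0.001·4.82
= -1.31 - 0.00482
= -1.31482

-1.31482


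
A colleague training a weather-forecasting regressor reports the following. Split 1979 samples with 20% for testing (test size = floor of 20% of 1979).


Test = ⌊1979·20/100⌋ = 395
Train = 1979 - 395 = 1584

Train: 1584, Test: 395


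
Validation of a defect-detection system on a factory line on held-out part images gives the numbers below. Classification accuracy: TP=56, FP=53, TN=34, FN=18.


Accuracy = (TP+TN)/(TP+TN+FP+FN)
= (56+34)/(161)
= 90/161 = 55.9%

55.9%


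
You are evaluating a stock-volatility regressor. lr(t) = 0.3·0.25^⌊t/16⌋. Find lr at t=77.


n_drops = ⌊77/16⌋ = 4
lr = 0.3·0.25^4 = 0.3·0.00390625 = 0.001171875

0.001171875


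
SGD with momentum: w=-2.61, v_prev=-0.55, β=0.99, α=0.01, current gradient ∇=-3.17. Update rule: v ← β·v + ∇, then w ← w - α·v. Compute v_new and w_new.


v_new = 0.99·-0.55 - 3.17 = -0.5445 - 3.17 = -3.7145
w_new = -2.61 - 0.01·-3.7145 = -2.61 + 0.037145 = -2.572855

v_new=-3.7145, w_new=-2.572855


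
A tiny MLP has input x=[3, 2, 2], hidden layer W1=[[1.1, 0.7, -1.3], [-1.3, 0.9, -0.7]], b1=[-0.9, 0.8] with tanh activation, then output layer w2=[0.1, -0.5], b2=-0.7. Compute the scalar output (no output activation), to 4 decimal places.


z1[0] = (1.1)·(3) + (0.7)·(2) + (-1.3)·(2) - 0.9 = 1.2
z1[1] = (-1.3)·(3) + (0.9)·(2) + (-0.7)·(2) + 0.8 = -2.7
h = tanh(z1) = [0.8337, -0.991]
output = (0.1)·(0.8337) + (-0.5)·(-0.991) - 0.7 = -0.1211

-0.1211


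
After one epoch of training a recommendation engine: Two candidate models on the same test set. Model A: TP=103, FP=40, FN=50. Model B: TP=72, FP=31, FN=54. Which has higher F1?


Model A: P=103/143=0.7203, R=103/153=0.6732, F1=2PR/(P+R)=2TP/(2TP+FP+FN)=206/296=0.6959
Model B: P=72/103=0.699, R=72/126=0.5714, F1=2PR/(P+R)=2TP/(2TP+FP+FN)=144/229=0.6288
0.6959 > 0.6288 → Model A

Model A


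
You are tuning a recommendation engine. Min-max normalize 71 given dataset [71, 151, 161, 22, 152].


min=22, max=161
(71-22)/(161-22) = 49/139 = 0.3525

0.3525


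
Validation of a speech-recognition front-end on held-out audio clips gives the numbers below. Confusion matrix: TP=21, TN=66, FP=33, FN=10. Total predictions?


Total = TP + TN + FP + FN
= 21 + 66 + 33 + 10
= 130
(Predicted positive: 54, predicted negative: 76)

130


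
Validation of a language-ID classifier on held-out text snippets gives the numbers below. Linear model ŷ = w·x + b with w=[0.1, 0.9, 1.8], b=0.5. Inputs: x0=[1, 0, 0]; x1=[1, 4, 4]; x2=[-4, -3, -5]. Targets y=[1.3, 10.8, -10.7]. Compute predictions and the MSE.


ŷ0 = (0.1)·(1) + (0.9)·(0) + (1.8)·(0) + 0.5 = 0.6
ŷ1 = (0.1)·(1) + (0.9)·(4) + (1.8)·(4) + 0.5 = 11.4
ŷ2 = (0.1)·(-4) + (0.9)·(-3) + (1.8)·(-5) + 0.5 = -11.6
errors² = [0.49, 0.36, 0.81]
MSE = 1.6600/3 = 0.5533

0.5533


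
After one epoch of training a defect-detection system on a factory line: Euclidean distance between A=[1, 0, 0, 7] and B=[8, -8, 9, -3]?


d = √((1-8)² + (0+ 8)² + (0-9)² + (7+ 3)²)
  = √(49 + 64 + 81 + 100)
  = √294 = 17.1464

17.1464


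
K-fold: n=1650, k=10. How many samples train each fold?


Fold size = 1650/10 = 165
Training per fold = 1650 - 165 = 1485

1485


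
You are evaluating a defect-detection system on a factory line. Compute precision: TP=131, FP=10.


Precision = TP/(TP+FP)
= 131/(131+10)
= 131/141 = 92.91%

92.91%


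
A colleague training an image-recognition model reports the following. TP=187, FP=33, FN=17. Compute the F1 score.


Precision = 187/220 = 0.85
Recall = 187/204 = 0.9167
F1 = 2·P·R/(P+R) = 2·TP/(2·TP+FP+FN) = 374/(374+33+17) = 374/424 = 0.8821

0.8821


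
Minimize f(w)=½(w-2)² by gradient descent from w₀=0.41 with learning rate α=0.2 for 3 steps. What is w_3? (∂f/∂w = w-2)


step 1: grad = 0.41-2 = -1.59; w = 0.41 - 0.2·(-1.59) = 0.728
step 2: grad = 0.728-2 = -1.272; w = 0.728 - 0.2·(-1.272) = 0.9824
step 3: grad = 0.9824-2 = -1.0176; w = 0.9824 - 0.2·(-1.0176) = 1.18592

1.18592
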